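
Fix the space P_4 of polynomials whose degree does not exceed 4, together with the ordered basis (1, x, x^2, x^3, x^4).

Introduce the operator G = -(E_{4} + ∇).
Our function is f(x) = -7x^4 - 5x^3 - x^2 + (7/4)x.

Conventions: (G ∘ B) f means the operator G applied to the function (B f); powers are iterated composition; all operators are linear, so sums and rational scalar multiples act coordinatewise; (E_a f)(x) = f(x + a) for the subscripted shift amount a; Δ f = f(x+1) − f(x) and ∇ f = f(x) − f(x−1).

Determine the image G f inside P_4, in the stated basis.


the result is g(x) = 7x^4 + 145x^3 + 706x^2 + (8213/4)x + 8465/4

E_{4} f = -7x^4 - 117x^3 - 733x^2 - (8153/4)x - 2121
∇ f = -28x^3 + 27x^2 - 15x + 19/4
(E_{4} + ∇) f = -7x^4 - 145x^3 - 706x^2 - (8213/4)x - 8465/4
(-(E_{4} + ∇)) f = 7x^4 + 145x^3 + 706x^2 + (8213/4)x + 8465/4


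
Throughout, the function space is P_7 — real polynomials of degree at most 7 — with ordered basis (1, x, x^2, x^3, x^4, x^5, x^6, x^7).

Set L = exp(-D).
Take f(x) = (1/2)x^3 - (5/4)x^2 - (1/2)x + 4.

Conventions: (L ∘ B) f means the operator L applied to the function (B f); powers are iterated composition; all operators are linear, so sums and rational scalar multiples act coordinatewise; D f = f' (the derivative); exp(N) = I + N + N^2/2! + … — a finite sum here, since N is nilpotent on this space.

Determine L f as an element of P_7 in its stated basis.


order-1 term: -(3/2)x^2 + (5/2)x + 1/2
order-2 term: (3/2)x - 5/4
order-3 term: -1/2
the series for exp(-D) f terminates at order 3
exp(-D) f = (1/2)x^3 - (11/4)x^2 + (7/2)x + 11/4

the result is g(x) = (1/2)x^3 - (11/4)x^2 + (7/2)x + 11/4


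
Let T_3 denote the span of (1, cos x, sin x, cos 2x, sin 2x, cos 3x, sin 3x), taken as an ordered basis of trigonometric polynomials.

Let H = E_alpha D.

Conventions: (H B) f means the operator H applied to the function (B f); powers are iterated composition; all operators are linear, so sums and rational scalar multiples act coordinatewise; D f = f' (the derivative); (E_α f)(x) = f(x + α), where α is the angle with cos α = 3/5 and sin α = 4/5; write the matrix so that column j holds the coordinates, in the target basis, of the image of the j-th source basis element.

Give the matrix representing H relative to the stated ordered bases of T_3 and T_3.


image of 1: 0
image of cos x: -(4/5)cos x - (3/5)sin x
image of sin x: (3/5)cos x - (4/5)sin x
image of cos 2x: -(48/25)cos 2x + (14/25)sin 2x
image of sin 2x: -(14/25)cos 2x - (48/25)sin 2x
image of cos 3x: -(132/125)cos 3x + (351/125)sin 3x
image of sin 3x: -(351/125)cos 3x - (132/125)sin 3x
each image's coordinates form column j of the matrix

the matrix is [[0, 0, 0, 0, 0, 0, 0]; [0, -4/5, 3/5, 0, 0, 0, 0]; [0, -3/5, -4/5, 0, 0, 0, 0]; [0, 0, 0, -48/25, -14/25, 0, 0]; [0, 0, 0, 14/25, -48/25, 0, 0]; [0, 0, 0, 0, 0, -132/125, -351/125]; [0, 0, 0, 0, 0, 351/125, -132/125]] (rows listed top to bottom)


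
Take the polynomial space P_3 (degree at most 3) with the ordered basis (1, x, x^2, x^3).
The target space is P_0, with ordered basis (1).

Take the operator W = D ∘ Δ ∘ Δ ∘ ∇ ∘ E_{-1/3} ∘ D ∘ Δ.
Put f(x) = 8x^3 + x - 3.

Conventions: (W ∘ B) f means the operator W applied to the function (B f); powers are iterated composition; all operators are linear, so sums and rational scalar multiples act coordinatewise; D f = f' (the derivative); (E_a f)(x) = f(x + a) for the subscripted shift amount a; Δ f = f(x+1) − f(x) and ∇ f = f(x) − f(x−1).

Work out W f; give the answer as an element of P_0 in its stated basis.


Δ f = 24x^2 + 24x + 9
D Δ f = 48x + 24
E_{-1/3} D Δ f = 48x + 8
∇ (E_{-1/3} ∘ D ∘ Δ) f = 48
Δ ∇ (E_{-1/3} ∘ D ∘ Δ) f = 0
Δ (Δ ∘ ∇) (E_{-1/3} ∘ D ∘ Δ) f = 0
D Δ (Δ ∘ ∇) (E_{-1/3} ∘ D ∘ Δ) f = 0

g(x) = 0


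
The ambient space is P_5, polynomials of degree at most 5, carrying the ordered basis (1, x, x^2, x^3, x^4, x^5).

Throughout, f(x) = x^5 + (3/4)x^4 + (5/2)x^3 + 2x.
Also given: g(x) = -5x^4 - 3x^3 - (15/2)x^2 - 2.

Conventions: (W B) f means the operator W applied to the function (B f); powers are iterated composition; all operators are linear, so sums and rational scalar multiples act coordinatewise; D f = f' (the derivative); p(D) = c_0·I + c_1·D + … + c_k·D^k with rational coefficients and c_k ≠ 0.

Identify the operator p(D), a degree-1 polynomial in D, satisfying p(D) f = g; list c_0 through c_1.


D^0 f = x^5 + (3/4)x^4 + (5/2)x^3 + 2x
D^1 f = 5x^4 + 3x^3 + (15/2)x^2 + 2
matching coefficients of g against c_0 f + c_1 Df + … from the top degree down determines the c_i
solution: c_0 = 0, c_1 = -1

c_0 = 0, c_1 = -1


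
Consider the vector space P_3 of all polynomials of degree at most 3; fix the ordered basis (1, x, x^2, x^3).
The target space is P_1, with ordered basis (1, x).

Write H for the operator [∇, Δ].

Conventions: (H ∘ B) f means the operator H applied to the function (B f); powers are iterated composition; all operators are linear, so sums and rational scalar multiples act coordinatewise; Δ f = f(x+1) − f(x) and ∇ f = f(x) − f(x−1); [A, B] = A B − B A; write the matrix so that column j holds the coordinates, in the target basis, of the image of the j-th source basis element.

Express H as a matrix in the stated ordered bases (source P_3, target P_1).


the matrix is [[0, 0, 0, 0]; [0, 0, 0, 0]] (rows listed top to bottom)

image of 1: 0
image of x: 0
image of x^2: 0
image of x^3: 0
each image's coordinates form column j of the matrix


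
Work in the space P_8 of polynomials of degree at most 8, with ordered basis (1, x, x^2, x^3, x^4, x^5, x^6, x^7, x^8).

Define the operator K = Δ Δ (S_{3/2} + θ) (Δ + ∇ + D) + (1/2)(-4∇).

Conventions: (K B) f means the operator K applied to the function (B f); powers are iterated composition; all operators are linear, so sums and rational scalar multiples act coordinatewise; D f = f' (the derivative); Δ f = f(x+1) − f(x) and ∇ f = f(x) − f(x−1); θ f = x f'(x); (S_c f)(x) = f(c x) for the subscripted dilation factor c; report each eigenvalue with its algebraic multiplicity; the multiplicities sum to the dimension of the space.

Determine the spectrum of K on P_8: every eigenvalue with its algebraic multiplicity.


λ = 0 (multiplicity 9)

image of 1: 0
image of x: -2
image of x^2: -4x + 2
image of x^3: -6x^2 + 6x + 149/2
image of x^4: -8x^3 + 12x^2 + 451x + 461
image of x^5: -10x^4 + 20x^3 + (6445/4)x^2 + (6545/2)x + 16569/8
image of x^6: -12x^5 + 30x^4 + (17975/4)x^3 + (54525/4)x^2 + (139089/8)x + 66661/8
image of x^7: -14x^6 + 42x^5 + (348355/32)x^4 + (351155/8)x^3 + (2696421/32)x^2 + (1295609/16)x + 1020123/32
image of x^8: -16x^7 + 56x^6 + (193333/8)x^5 + (972265/8)x^4 + (2490789/8)x^3 + (3590923/8)x^2 + (2831057/8)x + 955495/8
the matrix is upper triangular; its diagonal is (0, 0, 0, 0, 0, 0, 0, 0, 0)
for a triangular matrix the eigenvalues are the diagonal entries, with algebraic multiplicity their repetition count


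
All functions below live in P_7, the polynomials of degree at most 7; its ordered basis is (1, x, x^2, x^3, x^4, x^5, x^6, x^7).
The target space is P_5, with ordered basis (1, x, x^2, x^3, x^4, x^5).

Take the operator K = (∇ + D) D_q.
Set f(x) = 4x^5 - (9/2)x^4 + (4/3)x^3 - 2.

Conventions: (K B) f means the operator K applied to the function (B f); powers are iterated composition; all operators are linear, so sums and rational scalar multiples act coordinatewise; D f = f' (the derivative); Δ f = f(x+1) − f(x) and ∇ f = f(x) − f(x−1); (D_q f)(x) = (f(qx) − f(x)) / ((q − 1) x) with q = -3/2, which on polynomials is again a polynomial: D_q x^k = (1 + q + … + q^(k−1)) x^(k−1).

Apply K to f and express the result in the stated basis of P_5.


g(x) = 110x^3 - (309/8)x^2 + (2035/48)x - 421/48

D_q f = (55/4)x^4 + (117/16)x^3 + (7/3)x^2
∇ D_q f = 55x^3 - (969/16)x^2 + (1811/48)x - 421/48
D D_q f = 55x^3 + (351/16)x^2 + (14/3)x
(∇ + D) D_q f = 110x^3 - (309/8)x^2 + (2035/48)x - 421/48


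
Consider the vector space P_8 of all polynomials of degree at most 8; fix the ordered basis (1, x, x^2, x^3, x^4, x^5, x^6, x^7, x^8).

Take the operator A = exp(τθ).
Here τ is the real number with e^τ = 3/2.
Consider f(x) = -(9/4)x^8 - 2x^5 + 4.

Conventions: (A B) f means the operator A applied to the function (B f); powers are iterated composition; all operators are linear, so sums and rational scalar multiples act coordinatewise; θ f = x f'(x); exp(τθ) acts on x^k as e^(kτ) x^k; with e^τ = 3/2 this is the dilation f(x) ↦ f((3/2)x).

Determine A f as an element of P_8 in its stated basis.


the image equals g(x) = -(59049/1024)x^8 - (243/16)x^5 + 4

exp(τθ) x^k = e^(kτ) x^k; with e^τ = 3/2 this sends x^k to (3/2)^k x^k
x^5 ↦ 243/32 x^5
x^8 ↦ 6561/256 x^8
applying this coordinatewise to f: exp(τθ) f = -(59049/1024)x^8 - (243/16)x^5 + 4


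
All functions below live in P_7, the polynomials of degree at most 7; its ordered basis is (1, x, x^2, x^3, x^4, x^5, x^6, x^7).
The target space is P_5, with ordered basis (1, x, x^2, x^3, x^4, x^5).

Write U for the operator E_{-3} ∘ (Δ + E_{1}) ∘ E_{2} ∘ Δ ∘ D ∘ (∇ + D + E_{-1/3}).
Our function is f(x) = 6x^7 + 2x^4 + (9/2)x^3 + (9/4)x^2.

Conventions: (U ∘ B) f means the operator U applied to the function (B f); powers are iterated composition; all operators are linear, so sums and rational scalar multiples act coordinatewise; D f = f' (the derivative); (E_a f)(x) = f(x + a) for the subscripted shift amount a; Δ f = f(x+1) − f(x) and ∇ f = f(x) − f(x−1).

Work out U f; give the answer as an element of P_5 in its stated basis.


g(x) = 252x^5 + 3990x^4 + 11200x^3 - (4618/3)x^2 + (94739/9)x - 47092/27

∇ f = 42x^6 - 126x^5 + 210x^4 - 202x^3 + (255/2)x^2 - 43x + 25/4
D f = 42x^6 + 8x^3 + (27/2)x^2 + (9/2)x
E_{-1/3} f = 6x^7 - 14x^6 + 14x^5 - (52/9)x^4 + (239/54)x^3 - (155/108)x^2 - (58/243)x + 307/2916
(∇ + D + E_{-1/3}) f = 6x^7 + 70x^6 - 112x^5 + (1838/9)x^4 - (10237/54)x^3 + (15073/108)x^2 - (18827/486)x + 4633/729
D (∇ + D + E_{-1/3}) f = 42x^6 + 420x^5 - 560x^4 + (7352/9)x^3 - (10237/18)x^2 + (15073/54)x - 18827/486
Δ D (∇ + D + E_{-1/3}) f = 252x^5 + 2730x^4 + 2800x^3 + (11762/3)x^2 + (12827/9)x + 11591/27
E_{2} Δ D (∇ + D + E_{-1/3}) f = 252x^5 + 5250x^4 + 34720x^3 + (319202/3)x^2 + (1424051/9)x + 2513873/27
Δ E_{2} Δ D (∇ + D + E_{-1/3}) f = 1260x^4 + 23520x^3 + 138180x^2 + (1017664/3)x + 2743655/9
E_{1} E_{2} Δ D (∇ + D + E_{-1/3}) f = 252x^5 + 6510x^4 + 58240x^3 + (733742/3)x^2 + (4477043/9)x + 10744838/27
(Δ + E_{1}) E_{2} Δ D (∇ + D + E_{-1/3}) f = 252x^5 + 7770x^4 + 81760x^3 + (1148282/3)x^2 + (7530035/9)x + 18975803/27
E_{-3} ((Δ + E_{1}) ∘ E_{2} ∘ Δ ∘ D ∘ (∇ + D + E_{-1/3})) f = 252x^5 + 3990x^4 + 11200x^3 - (4618/3)x^2 + (94739/9)x - 47092/27


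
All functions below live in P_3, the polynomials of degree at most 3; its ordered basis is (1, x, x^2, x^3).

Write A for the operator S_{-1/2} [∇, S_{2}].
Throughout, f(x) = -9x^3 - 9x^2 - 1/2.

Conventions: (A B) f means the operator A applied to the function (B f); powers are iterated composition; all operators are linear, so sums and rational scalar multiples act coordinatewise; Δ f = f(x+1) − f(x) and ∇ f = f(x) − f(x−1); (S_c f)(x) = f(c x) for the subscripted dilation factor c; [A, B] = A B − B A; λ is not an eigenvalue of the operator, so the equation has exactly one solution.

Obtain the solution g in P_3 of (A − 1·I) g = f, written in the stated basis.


the result is g(x) = 9x^3 + 36x^2 + 9x - 71/2

write g with unknown coordinates in the stated basis and equate coefficients in (A − 1·I) g = f
solving from the highest basis element down gives g = 9x^3 + 36x^2 + 9x - 71/2
check: A g = 27x^2 + 9x - 36
so A g − 1·g = -9x^3 - 9x^2 - 1/2 = f ✓


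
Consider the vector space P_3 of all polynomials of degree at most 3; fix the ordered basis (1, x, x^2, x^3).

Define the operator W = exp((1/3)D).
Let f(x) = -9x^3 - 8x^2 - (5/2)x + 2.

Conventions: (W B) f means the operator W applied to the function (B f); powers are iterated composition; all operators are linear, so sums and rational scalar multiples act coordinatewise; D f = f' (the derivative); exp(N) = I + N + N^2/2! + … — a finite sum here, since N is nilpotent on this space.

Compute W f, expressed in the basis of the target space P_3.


g(x) = -9x^3 - 17x^2 - (65/6)x - 1/18

order-1 term: -9x^2 - (16/3)x - 5/6
order-2 term: -3x - 8/9
order-3 term: -1/3
the series for exp((1/3)D) f terminates at order 3
exp((1/3)D) f = -9x^3 - 17x^2 - (65/6)x - 1/18


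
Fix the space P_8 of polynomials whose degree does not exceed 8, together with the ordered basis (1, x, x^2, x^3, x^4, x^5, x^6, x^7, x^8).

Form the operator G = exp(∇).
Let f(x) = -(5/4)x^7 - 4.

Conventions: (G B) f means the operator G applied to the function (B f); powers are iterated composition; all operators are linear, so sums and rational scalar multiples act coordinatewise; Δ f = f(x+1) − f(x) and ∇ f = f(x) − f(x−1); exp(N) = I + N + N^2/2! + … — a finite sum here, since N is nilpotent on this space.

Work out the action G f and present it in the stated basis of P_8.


g(x) = -(5/4)x^7 - (35/4)x^6 + (175/4)x^4 - (175/4)x^3 - (105/2)x^2 + (315/4)x - 61/4

order-1 term: -(35/4)x^6 + (105/4)x^5 - (175/4)x^4 + (175/4)x^3 - (105/4)x^2 + (35/4)x - 5/4
order-2 term: -(105/4)x^5 + (525/4)x^4 - (1225/4)x^3 + (1575/4)x^2 - (1085/4)x + 315/4
order-3 term: -(175/4)x^4 + (525/2)x^3 - (2625/4)x^2 + (1575/2)x - 1505/4
order-4 term: -(175/4)x^3 + (525/2)x^2 - (2275/4)x + 875/2
order-5 term: -(105/4)x^2 + (525/4)x - 175
order-6 term: -(35/4)x + 105/4
order-7 term: -5/4
the series for exp(∇) f terminates at order 7
exp(∇) f = -(5/4)x^7 - (35/4)x^6 + (175/4)x^4 - (175/4)x^3 - (105/2)x^2 + (315/4)x - 61/4


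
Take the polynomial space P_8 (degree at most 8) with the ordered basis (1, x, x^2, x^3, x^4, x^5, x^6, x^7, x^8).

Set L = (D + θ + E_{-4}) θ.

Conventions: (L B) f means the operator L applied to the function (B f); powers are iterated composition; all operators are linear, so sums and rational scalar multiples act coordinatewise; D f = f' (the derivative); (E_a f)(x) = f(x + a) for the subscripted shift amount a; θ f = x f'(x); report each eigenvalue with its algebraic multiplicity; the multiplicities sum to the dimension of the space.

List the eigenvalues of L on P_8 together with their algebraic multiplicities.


λ = 0 (multiplicity 1), λ = 2 (multiplicity 1), λ = 6 (multiplicity 1), λ = 12 (multiplicity 1), λ = 20 (multiplicity 1), λ = 30 (multiplicity 1), λ = 42 (multiplicity 1), λ = 56 (multiplicity 1), λ = 72 (multiplicity 1)

image of 1: 0
image of x: 2x - 3
image of x^2: 6x^2 - 12x + 32
image of x^3: 12x^3 - 27x^2 + 144x - 192
image of x^4: 20x^4 - 48x^3 + 384x^2 - 1024x + 1024
image of x^5: 30x^5 - 75x^4 + 800x^3 - 3200x^2 + 6400x - 5120
image of x^6: 42x^6 - 108x^5 + 1440x^4 - 7680x^3 + 23040x^2 - 36864x + 24576
image of x^7: 56x^7 - 147x^6 + 2352x^5 - 15680x^4 + 62720x^3 - 150528x^2 + 200704x - 114688
image of x^8: 72x^8 - 192x^7 + 3584x^6 - 28672x^5 + 143360x^4 - 458752x^3 + 917504x^2 - 1048576x + 524288
the matrix is upper triangular; its diagonal is (0, 2, 6, 12, 20, 30, 42, 56, 72)
for a triangular matrix the eigenvalues are the diagonal entries, with algebraic multiplicity their repetition count


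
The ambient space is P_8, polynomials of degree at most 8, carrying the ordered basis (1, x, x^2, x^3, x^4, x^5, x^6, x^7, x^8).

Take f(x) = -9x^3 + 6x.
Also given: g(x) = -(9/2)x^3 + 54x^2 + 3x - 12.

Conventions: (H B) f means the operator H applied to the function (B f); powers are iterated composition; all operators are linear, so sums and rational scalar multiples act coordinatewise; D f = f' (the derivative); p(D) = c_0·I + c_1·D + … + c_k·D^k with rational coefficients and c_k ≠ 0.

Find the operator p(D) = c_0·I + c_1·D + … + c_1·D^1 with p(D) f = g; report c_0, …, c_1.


D^0 f = -9x^3 + 6x
D^1 f = -27x^2 + 6
matching coefficients of g against c_0 f + c_1 Df + … from the top degree down determines the c_i
solution: c_0 = 1/2, c_1 = -2

c_0 = 1/2, c_1 = -2


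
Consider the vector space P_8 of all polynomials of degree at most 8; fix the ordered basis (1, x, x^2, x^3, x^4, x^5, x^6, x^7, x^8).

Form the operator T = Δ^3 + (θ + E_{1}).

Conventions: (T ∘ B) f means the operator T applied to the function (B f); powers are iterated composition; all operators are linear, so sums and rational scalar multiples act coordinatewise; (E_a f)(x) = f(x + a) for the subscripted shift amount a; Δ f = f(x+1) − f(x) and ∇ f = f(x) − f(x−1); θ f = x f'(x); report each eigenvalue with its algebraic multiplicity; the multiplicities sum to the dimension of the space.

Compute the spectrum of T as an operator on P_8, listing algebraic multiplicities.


λ = 1 (multiplicity 1), λ = 2 (multiplicity 1), λ = 3 (multiplicity 1), λ = 4 (multiplicity 1), λ = 5 (multiplicity 1), λ = 6 (multiplicity 1), λ = 7 (multiplicity 1), λ = 8 (multiplicity 1), λ = 9 (multiplicity 1)

image of 1: 1
image of x: 2x + 1
image of x^2: 3x^2 + 2x + 1
image of x^3: 4x^3 + 3x^2 + 3x + 7
image of x^4: 5x^4 + 4x^3 + 6x^2 + 28x + 37
image of x^5: 6x^5 + 5x^4 + 10x^3 + 70x^2 + 185x + 151
image of x^6: 7x^6 + 6x^5 + 15x^4 + 140x^3 + 555x^2 + 906x + 541
image of x^7: 8x^7 + 7x^6 + 21x^5 + 245x^4 + 1295x^3 + 3171x^2 + 3787x + 1807
image of x^8: 9x^8 + 8x^7 + 28x^6 + 392x^5 + 2590x^4 + 8456x^3 + 15148x^2 + 14456x + 5797
the matrix is upper triangular; its diagonal is (1, 2, 3, 4, 5, 6, 7, 8, 9)
for a triangular matrix the eigenvalues are the diagonal entries, with algebraic multiplicity their repetition count


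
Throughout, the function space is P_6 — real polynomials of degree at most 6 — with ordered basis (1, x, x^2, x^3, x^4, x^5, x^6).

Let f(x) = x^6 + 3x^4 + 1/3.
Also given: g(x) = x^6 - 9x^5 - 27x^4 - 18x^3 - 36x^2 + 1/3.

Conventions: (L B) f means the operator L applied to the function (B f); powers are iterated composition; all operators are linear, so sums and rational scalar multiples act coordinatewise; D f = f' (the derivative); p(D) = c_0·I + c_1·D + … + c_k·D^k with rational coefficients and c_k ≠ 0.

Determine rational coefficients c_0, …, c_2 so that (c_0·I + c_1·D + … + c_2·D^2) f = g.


D^0 f = x^6 + 3x^4 + 1/3
D^1 f = 6x^5 + 12x^3
D^2 f = 30x^4 + 36x^2
matching coefficients of g against c_0 f + c_1 Df + … from the top degree down determines the c_i
solution: c_0 = 1, c_1 = -3/2, c_2 = -1

c_0 = 1, c_1 = -3/2, c_2 = -1


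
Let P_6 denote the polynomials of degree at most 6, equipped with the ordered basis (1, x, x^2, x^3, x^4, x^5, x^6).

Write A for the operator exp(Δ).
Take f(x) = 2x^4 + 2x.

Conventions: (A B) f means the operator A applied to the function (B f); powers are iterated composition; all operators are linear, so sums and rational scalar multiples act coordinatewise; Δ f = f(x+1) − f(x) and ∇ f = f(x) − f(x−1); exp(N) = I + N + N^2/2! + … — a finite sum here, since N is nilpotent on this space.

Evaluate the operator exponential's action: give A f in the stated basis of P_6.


g(x) = 2x^4 + 8x^3 + 24x^2 + 42x + 32

order-1 term: 8x^3 + 12x^2 + 8x + 4
order-2 term: 12x^2 + 24x + 14
order-3 term: 8x + 12
order-4 term: 2
the series for exp(Δ) f terminates at order 4
exp(Δ) f = 2x^4 + 8x^3 + 24x^2 + 42x + 32


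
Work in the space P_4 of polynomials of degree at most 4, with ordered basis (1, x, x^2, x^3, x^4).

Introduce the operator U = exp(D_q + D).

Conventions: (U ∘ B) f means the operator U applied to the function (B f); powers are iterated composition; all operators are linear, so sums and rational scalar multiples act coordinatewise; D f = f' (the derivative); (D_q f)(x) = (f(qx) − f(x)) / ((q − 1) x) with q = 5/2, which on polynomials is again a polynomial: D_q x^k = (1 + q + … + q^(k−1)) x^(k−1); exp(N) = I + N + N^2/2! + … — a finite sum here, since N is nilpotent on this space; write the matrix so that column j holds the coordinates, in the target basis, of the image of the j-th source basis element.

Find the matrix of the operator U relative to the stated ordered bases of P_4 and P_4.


image of 1: 1
image of x: x + 2
image of x^2: x^2 + (11/2)x + 11/2
image of x^3: x^3 + (51/4)x^2 + (561/16)x + 187/8
image of x^4: x^4 + (235/8)x^3 + (11985/64)x^2 + (43945/128)x + 43945/256
each image's coordinates form column j of the matrix

the matrix is [[1, 2, 11/2, 187/8, 43945/256]; [0, 1, 11/2, 561/16, 43945/128]; [0, 0, 1, 51/4, 11985/64]; [0, 0, 0, 1, 235/8]; [0, 0, 0, 0, 1]] (rows listed top to bottom)


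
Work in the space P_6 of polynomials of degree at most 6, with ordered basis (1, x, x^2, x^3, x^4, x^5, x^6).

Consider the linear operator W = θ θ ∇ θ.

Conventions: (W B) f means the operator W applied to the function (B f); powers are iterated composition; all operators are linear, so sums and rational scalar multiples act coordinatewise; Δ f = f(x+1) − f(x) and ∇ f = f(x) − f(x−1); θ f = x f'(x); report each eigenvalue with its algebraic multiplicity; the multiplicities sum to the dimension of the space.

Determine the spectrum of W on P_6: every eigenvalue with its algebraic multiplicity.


λ = 0 (multiplicity 7)

image of 1: 0
image of x: 0
image of x^2: 4x
image of x^3: 36x^2 - 9x
image of x^4: 144x^3 - 96x^2 + 16x
image of x^5: 400x^4 - 450x^3 + 200x^2 - 25x
image of x^6: 900x^5 - 1440x^4 + 1080x^3 - 360x^2 + 36x
the matrix is upper triangular; its diagonal is (0, 0, 0, 0, 0, 0, 0)
for a triangular matrix the eigenvalues are the diagonal entries, with algebraic multiplicity their repetition count


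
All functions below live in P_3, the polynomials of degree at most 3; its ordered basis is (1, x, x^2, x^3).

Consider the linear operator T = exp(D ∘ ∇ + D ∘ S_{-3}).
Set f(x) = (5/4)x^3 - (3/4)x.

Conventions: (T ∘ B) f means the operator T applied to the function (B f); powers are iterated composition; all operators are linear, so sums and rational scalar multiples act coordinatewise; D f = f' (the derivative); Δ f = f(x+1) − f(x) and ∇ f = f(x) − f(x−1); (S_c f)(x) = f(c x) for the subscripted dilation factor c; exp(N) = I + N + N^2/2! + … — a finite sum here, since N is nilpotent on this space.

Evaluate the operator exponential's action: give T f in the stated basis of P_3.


g(x) = (5/4)x^3 - (405/4)x^2 - (1809/2)x + 3189/4

order-1 term: -(405/4)x^2 + (15/2)x - 3/2
order-2 term: -(3645/4)x - 225/2
order-3 term: 3645/4
the series for exp(D ∘ ∇ + D ∘ S_{-3}) f terminates at order 3
exp(D ∘ ∇ + D ∘ S_{-3}) f = (5/4)x^3 - (405/4)x^2 - (1809/2)x + 3189/4


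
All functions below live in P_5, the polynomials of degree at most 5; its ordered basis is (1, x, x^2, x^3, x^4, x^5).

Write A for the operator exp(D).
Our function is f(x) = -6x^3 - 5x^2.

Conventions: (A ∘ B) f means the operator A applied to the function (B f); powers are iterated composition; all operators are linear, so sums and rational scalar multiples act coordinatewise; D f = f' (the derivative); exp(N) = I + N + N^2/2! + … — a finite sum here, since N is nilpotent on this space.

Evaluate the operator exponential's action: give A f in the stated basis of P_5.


the image equals g(x) = -6x^3 - 23x^2 - 28x - 11

order-1 term: -18x^2 - 10x
order-2 term: -18x - 5
order-3 term: -6
the series for exp(D) f terminates at order 3
exp(D) f = -6x^3 - 23x^2 - 28x - 11


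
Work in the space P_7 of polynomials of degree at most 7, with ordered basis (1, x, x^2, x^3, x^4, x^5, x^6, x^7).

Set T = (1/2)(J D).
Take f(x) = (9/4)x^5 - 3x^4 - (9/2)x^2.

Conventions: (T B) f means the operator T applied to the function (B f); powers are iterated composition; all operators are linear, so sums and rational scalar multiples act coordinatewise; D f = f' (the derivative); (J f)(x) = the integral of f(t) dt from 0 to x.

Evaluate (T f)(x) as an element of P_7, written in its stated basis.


the image equals g(x) = (9/8)x^5 - (3/2)x^4 - (9/4)x^2

D f = (45/4)x^4 - 12x^3 - 9x
J D f = (9/4)x^5 - 3x^4 - (9/2)x^2
((1/2)(J D)) f = (9/8)x^5 - (3/2)x^4 - (9/4)x^2


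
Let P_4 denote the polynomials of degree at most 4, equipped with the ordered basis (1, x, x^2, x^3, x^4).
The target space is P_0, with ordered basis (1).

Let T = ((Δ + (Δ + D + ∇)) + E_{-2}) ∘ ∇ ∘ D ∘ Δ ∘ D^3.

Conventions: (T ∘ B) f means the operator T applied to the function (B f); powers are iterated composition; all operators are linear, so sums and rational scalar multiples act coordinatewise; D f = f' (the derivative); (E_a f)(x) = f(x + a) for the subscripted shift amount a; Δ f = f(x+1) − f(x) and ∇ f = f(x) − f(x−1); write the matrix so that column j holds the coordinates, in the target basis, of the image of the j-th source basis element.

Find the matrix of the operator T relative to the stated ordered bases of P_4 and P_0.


the matrix is [[0, 0, 0, 0, 0]] (rows listed top to bottom)

image of 1: 0
image of x: 0
image of x^2: 0
image of x^3: 0
image of x^4: 0
each image's coordinates form column j of the matrix


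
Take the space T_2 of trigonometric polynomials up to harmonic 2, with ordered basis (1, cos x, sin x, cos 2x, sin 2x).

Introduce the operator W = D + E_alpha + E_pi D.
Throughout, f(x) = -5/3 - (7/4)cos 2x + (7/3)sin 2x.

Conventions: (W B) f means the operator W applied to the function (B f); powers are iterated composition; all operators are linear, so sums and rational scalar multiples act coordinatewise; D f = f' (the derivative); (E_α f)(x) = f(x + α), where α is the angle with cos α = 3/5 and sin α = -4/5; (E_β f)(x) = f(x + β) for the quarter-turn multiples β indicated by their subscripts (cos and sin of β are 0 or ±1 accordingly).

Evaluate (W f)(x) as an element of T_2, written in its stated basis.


the image equals g(x) = -5/3 + (91/12)cos 2x + (14/3)sin 2x

D f = (14/3)cos 2x + (7/2)sin 2x
E_alpha f = -5/3 - (7/4)cos 2x - (7/3)sin 2x
D f = (14/3)cos 2x + (7/2)sin 2x
E_pi D f = (14/3)cos 2x + (7/2)sin 2x
(D + E_alpha + E_pi D) f = -5/3 + (91/12)cos 2x + (14/3)sin 2x


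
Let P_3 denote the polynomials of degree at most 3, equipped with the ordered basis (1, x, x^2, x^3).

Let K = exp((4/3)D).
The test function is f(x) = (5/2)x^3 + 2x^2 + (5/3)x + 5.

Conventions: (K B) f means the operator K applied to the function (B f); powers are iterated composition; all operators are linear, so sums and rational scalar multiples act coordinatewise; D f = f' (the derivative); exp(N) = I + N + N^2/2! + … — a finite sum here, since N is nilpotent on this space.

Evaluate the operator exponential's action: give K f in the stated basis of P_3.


g(x) = (5/2)x^3 + 12x^2 + (61/3)x + 451/27

order-1 term: 10x^2 + (16/3)x + 20/9
order-2 term: (40/3)x + 32/9
order-3 term: 160/27
the series for exp((4/3)D) f terminates at order 3
exp((4/3)D) f = (5/2)x^3 + 12x^2 + (61/3)x + 451/27


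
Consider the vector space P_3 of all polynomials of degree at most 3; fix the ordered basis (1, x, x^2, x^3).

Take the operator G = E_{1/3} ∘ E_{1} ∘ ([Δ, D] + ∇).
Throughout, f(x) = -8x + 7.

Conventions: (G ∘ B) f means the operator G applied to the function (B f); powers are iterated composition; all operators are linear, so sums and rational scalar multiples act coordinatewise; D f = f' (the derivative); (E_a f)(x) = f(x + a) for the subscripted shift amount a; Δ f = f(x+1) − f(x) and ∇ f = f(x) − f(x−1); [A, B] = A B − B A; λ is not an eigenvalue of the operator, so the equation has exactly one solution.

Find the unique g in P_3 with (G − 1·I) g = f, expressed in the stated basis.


the result is g(x) = 8x + 1

write g with unknown coordinates in the stated basis and equate coefficients in (G − 1·I) g = f
solving from the highest basis element down gives g = 8x + 1
check: G g = 8
so G g − 1·g = -8x + 7 = f ✓


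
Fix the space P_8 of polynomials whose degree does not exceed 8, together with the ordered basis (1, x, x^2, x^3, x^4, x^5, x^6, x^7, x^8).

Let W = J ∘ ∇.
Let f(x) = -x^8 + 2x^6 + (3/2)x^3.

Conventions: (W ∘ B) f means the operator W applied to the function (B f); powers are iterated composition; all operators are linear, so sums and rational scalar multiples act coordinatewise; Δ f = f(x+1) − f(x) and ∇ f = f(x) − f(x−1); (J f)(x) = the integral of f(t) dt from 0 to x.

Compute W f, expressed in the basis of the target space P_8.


the image equals g(x) = -x^8 + 4x^7 - (22/3)x^6 + 8x^5 - 4x^4 + (5/6)x^3 - (1/4)x^2 + (1/2)x

∇ f = -8x^7 + 28x^6 - 44x^5 + 40x^4 - 16x^3 + (5/2)x^2 - (1/2)x + 1/2
J ∇ f = -x^8 + 4x^7 - (22/3)x^6 + 8x^5 - 4x^4 + (5/6)x^3 - (1/4)x^2 + (1/2)x


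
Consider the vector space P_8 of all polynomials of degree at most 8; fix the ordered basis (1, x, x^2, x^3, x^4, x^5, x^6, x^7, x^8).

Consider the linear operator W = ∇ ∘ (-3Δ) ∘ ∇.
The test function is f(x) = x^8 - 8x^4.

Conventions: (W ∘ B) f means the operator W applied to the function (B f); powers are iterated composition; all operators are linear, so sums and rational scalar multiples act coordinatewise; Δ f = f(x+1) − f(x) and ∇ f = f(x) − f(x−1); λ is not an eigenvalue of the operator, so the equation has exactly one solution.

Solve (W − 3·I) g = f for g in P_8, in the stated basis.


write g with unknown coordinates in the stated basis and equate coefficients in (W − 3·I) g = f
solving from the highest basis element down gives g = -(1/3)x^8 + 112x^5 - (832/3)x^4 + 560x^3 - 7280x^2 + 13712x - 10132
check: W g = 336x^5 - 840x^4 + 1680x^3 - 21840x^2 + 41136x - 30396
so W g − 3·g = x^8 - 8x^4 = f ✓

g(x) = -(1/3)x^8 + 112x^5 - (832/3)x^4 + 560x^3 - 7280x^2 + 13712x - 10132


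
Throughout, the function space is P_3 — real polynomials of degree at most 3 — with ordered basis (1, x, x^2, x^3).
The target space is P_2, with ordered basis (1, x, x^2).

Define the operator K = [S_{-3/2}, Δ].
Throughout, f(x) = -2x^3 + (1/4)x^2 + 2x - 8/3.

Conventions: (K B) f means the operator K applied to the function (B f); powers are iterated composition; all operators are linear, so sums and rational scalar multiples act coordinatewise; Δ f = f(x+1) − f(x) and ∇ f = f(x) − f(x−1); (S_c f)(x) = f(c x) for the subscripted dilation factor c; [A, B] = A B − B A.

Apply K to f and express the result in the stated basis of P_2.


g(x) = -(135/4)x^2 - (105/8)x - 65/16

Δ f = -6x^2 - (11/2)x + 1/4
S_{-3/2} Δ f = -(27/2)x^2 + (33/4)x + 1/4
S_{-3/2} f = (27/4)x^3 + (9/16)x^2 - 3x - 8/3
Δ S_{-3/2} f = (81/4)x^2 + (171/8)x + 69/16
[S_{-3/2}, Δ] f = -(135/4)x^2 - (105/8)x - 65/16


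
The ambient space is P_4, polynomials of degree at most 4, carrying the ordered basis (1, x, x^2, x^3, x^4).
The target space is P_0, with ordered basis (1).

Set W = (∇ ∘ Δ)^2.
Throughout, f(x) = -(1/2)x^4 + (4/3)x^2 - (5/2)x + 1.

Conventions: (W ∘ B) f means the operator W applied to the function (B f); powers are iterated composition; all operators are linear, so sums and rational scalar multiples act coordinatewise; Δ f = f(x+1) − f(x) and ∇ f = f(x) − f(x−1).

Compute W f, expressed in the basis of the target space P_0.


Δ f = -2x^3 - 3x^2 + (2/3)x - 5/3
∇ Δ f = -6x^2 + 5/3
Δ (∇ ∘ Δ) f = -12x - 6
∇ Δ (∇ ∘ Δ) f = -12

the result is g(x) = -12


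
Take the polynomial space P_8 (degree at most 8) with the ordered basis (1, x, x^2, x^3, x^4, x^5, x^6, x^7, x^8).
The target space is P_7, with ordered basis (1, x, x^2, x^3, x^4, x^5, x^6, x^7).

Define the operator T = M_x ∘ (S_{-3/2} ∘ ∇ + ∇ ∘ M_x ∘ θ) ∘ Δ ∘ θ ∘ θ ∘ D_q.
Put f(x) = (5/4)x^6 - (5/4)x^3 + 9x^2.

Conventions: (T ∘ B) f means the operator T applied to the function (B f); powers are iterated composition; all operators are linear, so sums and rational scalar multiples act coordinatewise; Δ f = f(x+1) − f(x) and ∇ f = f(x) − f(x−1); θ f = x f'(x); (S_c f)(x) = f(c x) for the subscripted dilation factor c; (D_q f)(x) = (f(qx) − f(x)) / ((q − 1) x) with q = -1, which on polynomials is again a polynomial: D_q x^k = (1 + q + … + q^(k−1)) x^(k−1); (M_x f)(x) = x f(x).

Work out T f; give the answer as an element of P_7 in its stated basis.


D_q f = -(5/4)x^2
θ D_q f = -(5/2)x^2
θ θ D_q f = -5x^2
Δ θ θ D_q f = -10x - 5
∇ (Δ ∘ θ ∘ θ ∘ D_q) f = -10
S_{-3/2} ∇ (Δ ∘ θ ∘ θ ∘ D_q) f = -10
θ (Δ ∘ θ ∘ θ ∘ D_q) f = -10x
M_x θ (Δ ∘ θ ∘ θ ∘ D_q) f = -10x^2
∇ M_x θ (Δ ∘ θ ∘ θ ∘ D_q) f = -20x + 10
(S_{-3/2} ∘ ∇ + ∇ ∘ M_x ∘ θ) (Δ ∘ θ ∘ θ ∘ D_q) f = -20x
M_x (S_{-3/2} ∘ ∇ + ∇ ∘ M_x ∘ θ) (Δ ∘ θ ∘ θ ∘ D_q) f = -20x^2

g(x) = -20x^2


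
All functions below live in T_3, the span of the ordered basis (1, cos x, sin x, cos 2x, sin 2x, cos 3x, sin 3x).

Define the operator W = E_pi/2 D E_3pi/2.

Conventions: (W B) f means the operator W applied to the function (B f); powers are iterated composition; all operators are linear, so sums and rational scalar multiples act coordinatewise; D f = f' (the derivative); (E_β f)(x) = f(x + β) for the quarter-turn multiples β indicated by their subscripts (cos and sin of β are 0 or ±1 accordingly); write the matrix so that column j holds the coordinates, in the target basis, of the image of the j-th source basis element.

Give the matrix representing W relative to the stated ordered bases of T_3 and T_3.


the matrix is [[0, 0, 0, 0, 0, 0, 0]; [0, 0, 1, 0, 0, 0, 0]; [0, -1, 0, 0, 0, 0, 0]; [0, 0, 0, 0, 2, 0, 0]; [0, 0, 0, -2, 0, 0, 0]; [0, 0, 0, 0, 0, 0, 3]; [0, 0, 0, 0, 0, -3, 0]] (rows listed top to bottom)

image of 1: 0
image of cos x: -sin x
image of sin x: cos x
image of cos 2x: -2sin 2x
image of sin 2x: 2cos 2x
image of cos 3x: -3sin 3x
image of sin 3x: 3cos 3x
each image's coordinates form column j of the matrix


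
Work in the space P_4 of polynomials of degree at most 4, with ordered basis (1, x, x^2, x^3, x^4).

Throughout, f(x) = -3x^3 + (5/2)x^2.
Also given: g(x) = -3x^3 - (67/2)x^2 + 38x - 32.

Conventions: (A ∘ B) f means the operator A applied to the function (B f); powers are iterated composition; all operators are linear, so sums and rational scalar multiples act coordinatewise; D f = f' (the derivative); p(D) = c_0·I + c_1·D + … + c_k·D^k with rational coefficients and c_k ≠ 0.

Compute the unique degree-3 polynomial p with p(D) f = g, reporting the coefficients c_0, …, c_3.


D^0 f = -3x^3 + (5/2)x^2
D^1 f = -9x^2 + 5x
D^2 f = -18x + 5
D^3 f = -18
matching coefficients of g against c_0 f + c_1 Df + … from the top degree down determines the c_i
solution: c_0 = 1, c_1 = 4, c_2 = -1, c_3 = 3/2

p(D) = I + 4·D − D^2 + (3/2)·D^3, i.e. c_0 = 1, c_1 = 4, c_2 = -1, c_3 = 3/2


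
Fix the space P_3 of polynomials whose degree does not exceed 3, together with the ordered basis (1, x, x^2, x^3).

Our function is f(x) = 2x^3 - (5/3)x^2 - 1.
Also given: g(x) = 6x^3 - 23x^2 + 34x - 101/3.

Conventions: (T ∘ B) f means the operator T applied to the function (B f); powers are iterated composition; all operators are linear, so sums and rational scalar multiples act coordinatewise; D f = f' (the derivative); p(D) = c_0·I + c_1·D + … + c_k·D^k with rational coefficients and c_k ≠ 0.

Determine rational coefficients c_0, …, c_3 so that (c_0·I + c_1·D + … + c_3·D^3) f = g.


c_0 = 3, c_1 = -3, c_2 = 2, c_3 = -2

D^0 f = 2x^3 - (5/3)x^2 - 1
D^1 f = 6x^2 - (10/3)x
D^2 f = 12x - 10/3
D^3 f = 12
matching coefficients of g against c_0 f + c_1 Df + … from the top degree down determines the c_i
solution: c_0 = 3, c_1 = -3, c_2 = 2, c_3 = -2


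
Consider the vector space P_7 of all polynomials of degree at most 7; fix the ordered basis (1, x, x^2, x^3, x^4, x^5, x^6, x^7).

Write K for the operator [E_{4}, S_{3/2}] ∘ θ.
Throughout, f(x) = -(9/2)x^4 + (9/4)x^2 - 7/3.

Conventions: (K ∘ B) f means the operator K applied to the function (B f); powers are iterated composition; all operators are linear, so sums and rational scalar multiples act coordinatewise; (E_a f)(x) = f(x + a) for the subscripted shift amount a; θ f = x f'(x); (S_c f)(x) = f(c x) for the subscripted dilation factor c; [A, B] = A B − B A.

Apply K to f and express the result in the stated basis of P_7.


θ f = -18x^4 + (9/2)x^2
S_{3/2} θ f = -(729/8)x^4 + (81/8)x^2
E_{4} S_{3/2} θ f = -(729/8)x^4 - 1458x^3 - (69903/8)x^2 - 23247x - 23166
E_{4} θ f = -18x^4 - 288x^3 - (3447/2)x^2 - 4572x - 4536
S_{3/2} E_{4} θ f = -(729/8)x^4 - 972x^3 - (31023/8)x^2 - 6858x - 4536
[E_{4}, S_{3/2}] θ f = -486x^3 - 4860x^2 - 16389x - 18630

g(x) = -486x^3 - 4860x^2 - 16389x - 18630


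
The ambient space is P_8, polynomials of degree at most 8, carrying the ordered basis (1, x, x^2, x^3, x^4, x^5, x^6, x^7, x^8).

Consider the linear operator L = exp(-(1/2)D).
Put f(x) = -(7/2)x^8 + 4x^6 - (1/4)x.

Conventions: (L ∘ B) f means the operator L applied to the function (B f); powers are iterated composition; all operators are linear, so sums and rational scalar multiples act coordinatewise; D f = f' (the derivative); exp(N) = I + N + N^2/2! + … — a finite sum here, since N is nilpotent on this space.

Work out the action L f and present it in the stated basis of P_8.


order-1 term: 14x^7 - 12x^5 + 1/8
order-2 term: -(49/2)x^6 + 15x^4
order-3 term: (49/2)x^5 - 10x^3
order-4 term: -(245/16)x^4 + (15/4)x^2
order-5 term: (49/8)x^3 - (3/4)x
order-6 term: -(49/32)x^2 + 1/16
order-7 term: (7/32)x
order-8 term: -7/512
the series for exp(-(1/2)D) f terminates at order 8
exp(-(1/2)D) f = -(7/2)x^8 + 14x^7 - (41/2)x^6 + (25/2)x^5 - (5/16)x^4 - (31/8)x^3 + (71/32)x^2 - (25/32)x + 89/512

the image equals g(x) = -(7/2)x^8 + 14x^7 - (41/2)x^6 + (25/2)x^5 - (5/16)x^4 - (31/8)x^3 + (71/32)x^2 - (25/32)x + 89/512


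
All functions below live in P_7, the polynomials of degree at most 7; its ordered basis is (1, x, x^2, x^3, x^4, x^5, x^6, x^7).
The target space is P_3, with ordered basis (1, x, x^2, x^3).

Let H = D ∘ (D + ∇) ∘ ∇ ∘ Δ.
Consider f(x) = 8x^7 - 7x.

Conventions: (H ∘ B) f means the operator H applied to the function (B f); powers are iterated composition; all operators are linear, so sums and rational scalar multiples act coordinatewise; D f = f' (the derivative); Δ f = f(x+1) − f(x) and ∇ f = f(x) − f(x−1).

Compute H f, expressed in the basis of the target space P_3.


Δ f = 56x^6 + 168x^5 + 280x^4 + 280x^3 + 168x^2 + 56x + 1
∇ Δ f = 336x^5 + 560x^3 + 112x
D (∇ ∘ Δ) f = 1680x^4 + 1680x^2 + 112
∇ (∇ ∘ Δ) f = 1680x^4 - 3360x^3 + 5040x^2 - 3360x + 1008
(D + ∇) (∇ ∘ Δ) f = 3360x^4 - 3360x^3 + 6720x^2 - 3360x + 1120
D (D + ∇) (∇ ∘ Δ) f = 13440x^3 - 10080x^2 + 13440x - 3360

the result is g(x) = 13440x^3 - 10080x^2 + 13440x - 3360


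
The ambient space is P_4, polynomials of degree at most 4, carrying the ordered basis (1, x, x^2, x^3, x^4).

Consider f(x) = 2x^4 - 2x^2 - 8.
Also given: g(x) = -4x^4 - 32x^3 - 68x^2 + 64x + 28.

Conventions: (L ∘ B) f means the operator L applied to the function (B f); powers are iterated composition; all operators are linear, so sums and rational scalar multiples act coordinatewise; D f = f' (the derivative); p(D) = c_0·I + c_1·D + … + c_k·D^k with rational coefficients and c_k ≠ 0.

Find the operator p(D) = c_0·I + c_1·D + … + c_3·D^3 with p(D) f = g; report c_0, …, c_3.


D^0 f = 2x^4 - 2x^2 - 8
D^1 f = 8x^3 - 4x
D^2 f = 24x^2 - 4
D^3 f = 48x
matching coefficients of g against c_0 f + c_1 Df + … from the top degree down determines the c_i
solution: c_0 = -2, c_1 = -4, c_2 = -3, c_3 = 1

p(D) = -2·I − 4·D − 3·D^2 + D^3, i.e. c_0 = -2, c_1 = -4, c_2 = -3, c_3 = 1


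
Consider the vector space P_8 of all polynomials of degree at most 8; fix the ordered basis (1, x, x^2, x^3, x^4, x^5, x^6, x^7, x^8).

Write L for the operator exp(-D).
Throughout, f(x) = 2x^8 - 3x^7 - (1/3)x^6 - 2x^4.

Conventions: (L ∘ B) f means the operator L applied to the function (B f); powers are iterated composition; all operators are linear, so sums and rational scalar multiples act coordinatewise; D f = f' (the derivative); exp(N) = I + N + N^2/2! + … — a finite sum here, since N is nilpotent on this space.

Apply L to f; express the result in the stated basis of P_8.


g(x) = 2x^8 - 19x^7 + (230/3)x^6 - 173x^5 + 238x^4 - (607/3)x^3 + 102x^2 - 27x + 8/3

order-1 term: -16x^7 + 21x^6 + 2x^5 + 8x^3
order-2 term: 56x^6 - 63x^5 - 5x^4 - 12x^2
order-3 term: -112x^5 + 105x^4 + (20/3)x^3 + 8x
order-4 term: 140x^4 - 105x^3 - 5x^2 - 2
order-5 term: -112x^3 + 63x^2 + 2x
order-6 term: 56x^2 - 21x - 1/3
order-7 term: -16x + 3
order-8 term: 2
the series for exp(-D) f terminates at order 8
exp(-D) f = 2x^8 - 19x^7 + (230/3)x^6 - 173x^5 + 238x^4 - (607/3)x^3 + 102x^2 - 27x + 8/3
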